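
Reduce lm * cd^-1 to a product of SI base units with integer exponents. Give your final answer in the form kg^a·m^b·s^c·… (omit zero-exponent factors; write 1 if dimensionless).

1

lm = cd·sr = cd (luminous flux; sr is dimensionless).
Combining: lm·cd⁻¹ = cd · cd⁻¹ = 1.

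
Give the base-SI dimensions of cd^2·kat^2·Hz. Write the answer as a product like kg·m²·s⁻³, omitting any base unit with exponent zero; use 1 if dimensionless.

s⁻³·mol²·cd²

kat = mol/s = s⁻¹·mol (catalytic activity).
So kat² = s⁻²·mol².
Hz = 1/s = s⁻¹ (frequency is cycles per second).
Combining: cd²·kat²·Hz = cd² · (s⁻²·mol²) · s⁻¹ = s⁻³·mol²·cd².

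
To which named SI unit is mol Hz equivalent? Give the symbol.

kat

Hz = s⁻¹.
Combining: mol·Hz = mol · s⁻¹ = s⁻¹·mol.
s⁻¹·mol is the base-SI form of the katal.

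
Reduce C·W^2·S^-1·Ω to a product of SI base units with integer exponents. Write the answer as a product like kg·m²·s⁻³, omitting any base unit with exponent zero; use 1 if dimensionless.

C = A·s = s·A (charge = current × time).
W = J/s (power = energy per time),
    = kg·m²·s⁻³.
So W² = kg²·m⁴·s⁻⁶.
S = 1/Ω (conductance is reciprocal resistance),
    = kg⁻¹·m⁻²·s³·A².
So S⁻¹ = kg·m²·s⁻³·A⁻².
Ω = V/A (resistance = voltage per current),
    = kg·m²·s⁻³·A⁻².
Combining: C·W²·S⁻¹·Ω = (s·A) · (kg²·m⁴·s⁻⁶) · (kg·m²·s⁻³·A⁻²) · (kg·m²·s⁻³·A⁻²) = kg⁴·m⁸·s⁻¹¹·A⁻³.

kg⁴·m⁸·s⁻¹¹·A⁻³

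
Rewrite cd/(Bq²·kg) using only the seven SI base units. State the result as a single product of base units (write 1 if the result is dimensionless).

kg⁻¹·s²·cd

Bq = 1/s = s⁻¹ (activity is decays per second).
So Bq⁻² = s².
Combining: Bq⁻²·kg⁻¹·cd = s² · kg⁻¹ · cd = kg⁻¹·s²·cd.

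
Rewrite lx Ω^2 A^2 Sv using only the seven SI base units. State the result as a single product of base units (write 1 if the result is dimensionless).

lx = lm/m² (illuminance = luminous flux per area),
    = m⁻²·cd.
Ω = V/A (resistance = voltage per current),
    = kg·m²·s⁻³·A⁻².
So Ω² = kg²·m⁴·s⁻⁶·A⁻⁴.
Sv = J/kg (equivalent dose = energy per mass),
    = m²·s⁻².
Combining: lx·Ω²·A²·Sv = (m⁻²·cd) · (kg²·m⁴·s⁻⁶·A⁻⁴) · A² · (m²·s⁻²) = kg²·m⁴·s⁻⁸·A⁻²·cd.

kg²·m⁴·s⁻⁸·A⁻²·cd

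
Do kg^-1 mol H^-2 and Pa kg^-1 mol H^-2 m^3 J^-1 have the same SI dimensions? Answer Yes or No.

Yes

Left side:
  H = Wb/A (inductance = flux per current),
      = kg·m²·s⁻²·A⁻².
  So H⁻² = kg⁻²·m⁻⁴·s⁴·A⁴.
  Combining: kg⁻¹·mol·H⁻² = kg⁻¹ · mol · (kg⁻²·m⁻⁴·s⁴·A⁴) = kg⁻³·m⁻⁴·s⁴·A⁴·mol.
Right side:
  Pa = N/m² (pressure = force per area),
      = kg·m⁻¹·s⁻².
  H = Wb/A (inductance = flux per current),
      = kg·m²·s⁻²·A⁻².
  So H⁻² = kg⁻²·m⁻⁴·s⁴·A⁴.
  J = N·m (work = force × distance),
      = kg·m²·s⁻².
  So J⁻¹ = kg⁻¹·m⁻²·s².
  Combining: Pa·kg⁻¹·mol·H⁻²·m³·J⁻¹ = (kg·m⁻¹·s⁻²) · kg⁻¹ · mol · (kg⁻²·m⁻⁴·s⁴·A⁴) · m³ · (kg⁻¹·m⁻²·s²) = kg⁻³·m⁻⁴·s⁴·A⁴·mol.
Both reduce to kg⁻³·m⁻⁴·s⁴·A⁴·mol.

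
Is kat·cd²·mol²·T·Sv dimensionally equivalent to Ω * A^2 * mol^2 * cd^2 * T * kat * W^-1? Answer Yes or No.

No

Left side:
  kat = s⁻¹·mol.
  T = kg·s⁻²·A⁻¹.
  Sv = m²·s⁻².
  Combining: kat·cd²·mol²·T·Sv = (s⁻¹·mol) · cd² · mol² · (kg·s⁻²·A⁻¹) · (m²·s⁻²) = kg·m²·s⁻⁵·A⁻¹·mol³·cd².
Right side:
  Ω = kg·m²·s⁻³·A⁻².
  T = kg·s⁻²·A⁻¹.
  kat = s⁻¹·mol.
  W = kg·m²·s⁻³.
  So W⁻¹ = kg⁻¹·m⁻²·s³.
  Combining: Ω·A²·mol²·cd²·T·kat·W⁻¹ = (kg·m²·s⁻³·A⁻²) · A² · mol² · cd² · (kg·s⁻²·A⁻¹) · (s⁻¹·mol) · (kg⁻¹·m⁻²·s³) = kg·s⁻³·A⁻¹·mol³·cd².
Left is kg·m²·s⁻⁵·A⁻¹·mol³·cd²; right is kg·s⁻³·A⁻¹·mol³·cd² — different.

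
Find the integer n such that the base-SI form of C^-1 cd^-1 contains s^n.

-1

C = A·s = s·A (charge = current × time).
So C⁻¹ = s⁻¹·A⁻¹.
Combining: C⁻¹·cd⁻¹ = (s⁻¹·A⁻¹) · cd⁻¹ = s⁻¹·A⁻¹·cd⁻¹.
The exponent of s is -1.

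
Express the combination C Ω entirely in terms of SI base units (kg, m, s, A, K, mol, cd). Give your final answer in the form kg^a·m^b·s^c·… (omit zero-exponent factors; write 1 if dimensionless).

C = s·A.
Ω = kg·m²·s⁻³·A⁻².
Combining: C·Ω = (s·A) · (kg·m²·s⁻³·A⁻²) = kg·m²·s⁻²·A⁻¹.

kg·m²·s⁻²·A⁻¹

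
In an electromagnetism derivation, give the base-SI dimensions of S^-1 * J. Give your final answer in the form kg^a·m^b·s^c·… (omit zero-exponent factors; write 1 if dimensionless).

S = 1/Ω (conductance is reciprocal resistance),
    = kg⁻¹·m⁻²·s³·A².
So S⁻¹ = kg·m²·s⁻³·A⁻².
J = N·m (work = force × distance),
    = kg·m²·s⁻².
Combining: S⁻¹·J = (kg·m²·s⁻³·A⁻²) · (kg·m²·s⁻²) = kg²·m⁴·s⁻⁵·A⁻².

kg²·m⁴·s⁻⁵·A⁻²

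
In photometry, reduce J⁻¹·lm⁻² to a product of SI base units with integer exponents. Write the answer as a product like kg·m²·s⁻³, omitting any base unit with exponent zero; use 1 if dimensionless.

kg⁻¹·m⁻²·s²·cd⁻²

J = kg·m²·s⁻².
So J⁻¹ = kg⁻¹·m⁻²·s².
lm = cd.
So lm⁻² = cd⁻².
Combining: J⁻¹·lm⁻² = (kg⁻¹·m⁻²·s²) · cd⁻² = kg⁻¹·m⁻²·s²·cd⁻².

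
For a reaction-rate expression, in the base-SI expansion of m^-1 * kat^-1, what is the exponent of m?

kat = s⁻¹·mol.
So kat⁻¹ = s·mol⁻¹.
Combining: m⁻¹·kat⁻¹ = m⁻¹ · (s·mol⁻¹) = m⁻¹·s·mol⁻¹.
The exponent of m is -1.

-1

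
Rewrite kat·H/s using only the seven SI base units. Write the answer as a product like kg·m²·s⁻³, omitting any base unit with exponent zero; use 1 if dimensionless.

kat = mol/s = s⁻¹·mol (catalytic activity).
H = Wb/A (inductance = flux per current),
    = kg·m²·s⁻²·A⁻².
Combining: kat·s⁻¹·H = (s⁻¹·mol) · s⁻¹ · (kg·m²·s⁻²·A⁻²) = kg·m²·s⁻⁴·A⁻²·mol.

kg·m²·s⁻⁴·A⁻²·mol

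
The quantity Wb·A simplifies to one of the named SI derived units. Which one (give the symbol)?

Wb = V·s (flux: a volt is a weber per second),
    = kg·m²·s⁻²·A⁻¹.
Combining: Wb·A = (kg·m²·s⁻²·A⁻¹) · A = kg·m²·s⁻².
kg·m²·s⁻² is the base-SI form of the joule.

J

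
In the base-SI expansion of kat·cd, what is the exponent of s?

-1

kat = mol/s = s⁻¹·mol (catalytic activity).
Combining: kat·cd = (s⁻¹·mol) · cd = s⁻¹·mol·cd.
The exponent of s is -1.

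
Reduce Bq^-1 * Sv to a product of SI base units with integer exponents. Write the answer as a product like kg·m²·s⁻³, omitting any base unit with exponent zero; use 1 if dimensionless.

m²·s⁻¹

Bq = 1/s = s⁻¹ (activity is decays per second).
So Bq⁻¹ = s.
Sv = J/kg (equivalent dose = energy per mass),
    = m²·s⁻².
Combining: Bq⁻¹·Sv = s · (m²·s⁻²) = m²·s⁻¹.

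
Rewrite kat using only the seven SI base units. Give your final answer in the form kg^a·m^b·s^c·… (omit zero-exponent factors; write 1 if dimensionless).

s⁻¹·mol

kat = s⁻¹·mol.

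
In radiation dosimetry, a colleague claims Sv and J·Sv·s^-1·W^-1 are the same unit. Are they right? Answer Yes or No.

Left side:
  Sv = m²·s⁻².
Right side:
  J = N·m (work = force × distance),
      = kg·m²·s⁻².
  Sv = J/kg (equivalent dose = energy per mass),
      = m²·s⁻².
  W = J/s (power = energy per time),
      = kg·m²·s⁻³.
  So W⁻¹ = kg⁻¹·m⁻²·s³.
  Combining: J·Sv·s⁻¹·W⁻¹ = (kg·m²·s⁻²) · (m²·s⁻²) · s⁻¹ · (kg⁻¹·m⁻²·s³) = m²·s⁻².
Both reduce to m²·s⁻².

Yes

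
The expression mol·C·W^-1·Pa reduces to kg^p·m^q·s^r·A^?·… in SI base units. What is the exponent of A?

C = s·A.
W = kg·m²·s⁻³.
So W⁻¹ = kg⁻¹·m⁻²·s³.
Pa = kg·m⁻¹·s⁻².
Combining: mol·C·W⁻¹·Pa = mol · (s·A) · (kg⁻¹·m⁻²·s³) · (kg·m⁻¹·s⁻²) = m⁻³·s²·A·mol.
The exponent of A is 1.

1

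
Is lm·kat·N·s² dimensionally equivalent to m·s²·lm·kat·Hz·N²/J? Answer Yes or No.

Left side:
  lm = cd.
  kat = s⁻¹·mol.
  N = kg·m·s⁻².
  Combining: lm·kat·N·s² = cd · (s⁻¹·mol) · (kg·m·s⁻²) · s² = kg·m·s⁻¹·mol·cd.
Right side:
  J = N·m (work = force × distance),
      = kg·m²·s⁻².
  So J⁻¹ = kg⁻¹·m⁻²·s².
  lm = cd·sr = cd (luminous flux; sr is dimensionless).
  kat = mol/s = s⁻¹·mol (catalytic activity).
  Hz = 1/s = s⁻¹ (frequency is cycles per second).
  N = kg·m/s² = kg·m·s⁻² (force = mass × acceleration).
  So N² = kg²·m²·s⁻⁴.
  Combining: m·J⁻¹·s²·lm·kat·Hz·N² = m · (kg⁻¹·m⁻²·s²) · s² · cd · (s⁻¹·mol) · s⁻¹ · (kg²·m²·s⁻⁴) = kg·m·s⁻²·mol·cd.
Left is kg·m·s⁻¹·mol·cd; right is kg·m·s⁻²·mol·cd — different.

No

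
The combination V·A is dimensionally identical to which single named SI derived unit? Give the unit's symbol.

W

V = W/A (potential = power per current),
    = kg·m²·s⁻³·A⁻¹.
Combining: V·A = (kg·m²·s⁻³·A⁻¹) · A = kg·m²·s⁻³.
kg·m²·s⁻³ is the base-SI form of the watt.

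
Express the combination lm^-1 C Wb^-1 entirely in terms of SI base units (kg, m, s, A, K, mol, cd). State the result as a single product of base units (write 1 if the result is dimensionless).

kg⁻¹·m⁻²·s³·A²·cd⁻¹

lm = cd·sr = cd (luminous flux; sr is dimensionless).
So lm⁻¹ = cd⁻¹.
C = A·s = s·A (charge = current × time).
Wb = V·s (flux: a volt is a weber per second),
    = kg·m²·s⁻²·A⁻¹.
So Wb⁻¹ = kg⁻¹·m⁻²·s²·A.
Combining: lm⁻¹·C·Wb⁻¹ = cd⁻¹ · (s·A) · (kg⁻¹·m⁻²·s²·A) = kg⁻¹·m⁻²·s³·A²·cd⁻¹.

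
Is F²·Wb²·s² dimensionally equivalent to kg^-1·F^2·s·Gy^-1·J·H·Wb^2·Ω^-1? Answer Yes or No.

Yes

Left side:
  F = kg⁻¹·m⁻²·s⁴·A².
  So F² = kg⁻²·m⁻⁴·s⁸·A⁴.
  Wb = kg·m²·s⁻²·A⁻¹.
  So Wb² = kg²·m⁴·s⁻⁴·A⁻².
  Combining: F²·Wb²·s² = (kg⁻²·m⁻⁴·s⁸·A⁴) · (kg²·m⁴·s⁻⁴·A⁻²) · s² = s⁶·A².
Right side:
  F = C/V (capacitance = charge per voltage),
      = A·s/(kg·m²·s⁻³·A⁻¹) (substituting C and V),
      = kg⁻¹·m⁻²·s⁴·A².
  So F² = kg⁻²·m⁻⁴·s⁸·A⁴.
  Gy = J/kg (absorbed dose = energy per mass),
      = m²·s⁻².
  So Gy⁻¹ = m⁻²·s².
  J = N·m (work = force × distance),
      = kg·m²·s⁻².
  H = Wb/A (inductance = flux per current),
      = kg·m²·s⁻²·A⁻².
  Wb = V·s (flux: a volt is a weber per second),
      = kg·m²·s⁻²·A⁻¹.
  So Wb² = kg²·m⁴·s⁻⁴·A⁻².
  Ω = V/A (resistance = voltage per current),
      = kg·m²·s⁻³·A⁻².
  So Ω⁻¹ = kg⁻¹·m⁻²·s³·A².
  Combining: kg⁻¹·F²·s·Gy⁻¹·J·H·Wb²·Ω⁻¹ = kg⁻¹ · (kg⁻²·m⁻⁴·s⁸·A⁴) · s · (m⁻²·s²) · (kg·m²·s⁻²) · (kg·m²·s⁻²·A⁻²) · (kg²·m⁴·s⁻⁴·A⁻²) · (kg⁻¹·m⁻²·s³·A²) = s⁶·A².
Both reduce to s⁶·A².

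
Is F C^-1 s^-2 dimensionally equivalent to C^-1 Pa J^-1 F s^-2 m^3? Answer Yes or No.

Yes

Left side:
  F = C/V (capacitance = charge per voltage),
      = A·s/(kg·m²·s⁻³·A⁻¹) (substituting C and V),
      = kg⁻¹·m⁻²·s⁴·A².
  C = A·s = s·A (charge = current × time).
  So C⁻¹ = s⁻¹·A⁻¹.
  Combining: F·C⁻¹·s⁻² = (kg⁻¹·m⁻²·s⁴·A²) · (s⁻¹·A⁻¹) · s⁻² = kg⁻¹·m⁻²·s·A.
Right side:
  C = s·A.
  So C⁻¹ = s⁻¹·A⁻¹.
  Pa = kg·m⁻¹·s⁻².
  J = kg·m²·s⁻².
  So J⁻¹ = kg⁻¹·m⁻²·s².
  F = kg⁻¹·m⁻²·s⁴·A².
  Combining: C⁻¹·Pa·J⁻¹·F·s⁻²·m³ = (s⁻¹·A⁻¹) · (kg·m⁻¹·s⁻²) · (kg⁻¹·m⁻²·s²) · (kg⁻¹·m⁻²·s⁴·A²) · s⁻² · m³ = kg⁻¹·m⁻²·s·A.
Both reduce to kg⁻¹·m⁻²·s·A.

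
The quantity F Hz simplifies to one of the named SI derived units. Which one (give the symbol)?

S

F = kg⁻¹·m⁻²·s⁴·A².
Hz = s⁻¹.
Combining: F·Hz = (kg⁻¹·m⁻²·s⁴·A²) · s⁻¹ = kg⁻¹·m⁻²·s³·A².
kg⁻¹·m⁻²·s³·A² is the base-SI form of the siemens.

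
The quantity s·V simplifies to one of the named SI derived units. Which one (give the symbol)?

Wb

V = W/A (potential = power per current),
    = kg·m²·s⁻³·A⁻¹.
Combining: s·V = s · (kg·m²·s⁻³·A⁻¹) = kg·m²·s⁻²·A⁻¹.
kg·m²·s⁻²·A⁻¹ is the base-SI form of the weber.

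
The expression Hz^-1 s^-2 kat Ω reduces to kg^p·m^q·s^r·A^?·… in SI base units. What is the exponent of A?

-2

Hz = s⁻¹.
So Hz⁻¹ = s.
kat = s⁻¹·mol.
Ω = kg·m²·s⁻³·A⁻².
Combining: Hz⁻¹·s⁻²·kat·Ω = s · s⁻² · (s⁻¹·mol) · (kg·m²·s⁻³·A⁻²) = kg·m²·s⁻⁵·A⁻²·mol.
The exponent of A is -2.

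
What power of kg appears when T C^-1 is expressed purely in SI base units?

1

T = Wb/m² (flux density = flux per area),
    = kg·s⁻²·A⁻¹.
C = A·s = s·A (charge = current × time).
So C⁻¹ = s⁻¹·A⁻¹.
Combining: T·C⁻¹ = (kg·s⁻²·A⁻¹) · (s⁻¹·A⁻¹) = kg·s⁻³·A⁻².
The exponent of kg is 1.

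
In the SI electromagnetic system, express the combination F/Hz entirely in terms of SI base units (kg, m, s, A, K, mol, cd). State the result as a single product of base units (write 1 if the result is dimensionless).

kg⁻¹·m⁻²·s⁵·A²

Hz = 1/s = s⁻¹ (frequency is cycles per second).
So Hz⁻¹ = s.
F = C/V (capacitance = charge per voltage),
    = A·s/(kg·m²·s⁻³·A⁻¹) (substituting C and V),
    = kg⁻¹·m⁻²·s⁴·A².
Combining: Hz⁻¹·F = s · (kg⁻¹·m⁻²·s⁴·A²) = kg⁻¹·m⁻²·s⁵·A².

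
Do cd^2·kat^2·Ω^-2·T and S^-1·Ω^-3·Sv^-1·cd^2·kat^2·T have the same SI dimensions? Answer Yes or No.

No

Left side:
  kat = mol/s = s⁻¹·mol (catalytic activity).
  So kat² = s⁻²·mol².
  Ω = V/A (resistance = voltage per current),
      = kg·m²·s⁻³·A⁻².
  So Ω⁻² = kg⁻²·m⁻⁴·s⁶·A⁴.
  T = Wb/m² (flux density = flux per area),
      = kg·s⁻²·A⁻¹.
  Combining: cd²·kat²·Ω⁻²·T = cd² · (s⁻²·mol²) · (kg⁻²·m⁻⁴·s⁶·A⁴) · (kg·s⁻²·A⁻¹) = kg⁻¹·m⁻⁴·s²·A³·mol²·cd².
Right side:
  S = 1/Ω (conductance is reciprocal resistance),
      = kg⁻¹·m⁻²·s³·A².
  So S⁻¹ = kg·m²·s⁻³·A⁻².
  Ω = V/A (resistance = voltage per current),
      = kg·m²·s⁻³·A⁻².
  So Ω⁻³ = kg⁻³·m⁻⁶·s⁹·A⁶.
  Sv = J/kg (equivalent dose = energy per mass),
      = m²·s⁻².
  So Sv⁻¹ = m⁻²·s².
  kat = mol/s = s⁻¹·mol (catalytic activity).
  So kat² = s⁻²·mol².
  T = Wb/m² (flux density = flux per area),
      = kg·s⁻²·A⁻¹.
  Combining: S⁻¹·Ω⁻³·Sv⁻¹·cd²·kat²·T = (kg·m²·s⁻³·A⁻²) · (kg⁻³·m⁻⁶·s⁹·A⁶) · (m⁻²·s²) · cd² · (s⁻²·mol²) · (kg·s⁻²·A⁻¹) = kg⁻¹·m⁻⁶·s⁴·A³·mol²·cd².
Left is kg⁻¹·m⁻⁴·s²·A³·mol²·cd²; right is kg⁻¹·m⁻⁶·s⁴·A³·mol²·cd² — different.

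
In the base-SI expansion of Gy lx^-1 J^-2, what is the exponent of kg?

Gy = J/kg (absorbed dose = energy per mass),
    = m²·s⁻².
lx = lm/m² (illuminance = luminous flux per area),
    = m⁻²·cd.
So lx⁻¹ = m²·cd⁻¹.
J = N·m (work = force × distance),
    = kg·m²·s⁻².
So J⁻² = kg⁻²·m⁻⁴·s⁴.
Combining: Gy·lx⁻¹·J⁻² = (m²·s⁻²) · (m²·cd⁻¹) · (kg⁻²·m⁻⁴·s⁴) = kg⁻²·s²·cd⁻¹.
The exponent of kg is -2.

-2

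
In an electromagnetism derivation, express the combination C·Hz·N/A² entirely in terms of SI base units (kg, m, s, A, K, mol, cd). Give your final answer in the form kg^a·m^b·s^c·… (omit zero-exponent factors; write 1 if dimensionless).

kg·m·s⁻²·A⁻¹

C = A·s = s·A (charge = current × time).
Hz = 1/s = s⁻¹ (frequency is cycles per second).
N = kg·m/s² = kg·m·s⁻² (force = mass × acceleration).
Combining: C·A⁻²·Hz·N = (s·A) · A⁻² · s⁻¹ · (kg·m·s⁻²) = kg·m·s⁻²·A⁻¹.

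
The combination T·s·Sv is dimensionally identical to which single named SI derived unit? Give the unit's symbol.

T = Wb/m² (flux density = flux per area),
    = kg·s⁻²·A⁻¹.
Sv = J/kg (equivalent dose = energy per mass),
    = m²·s⁻².
Combining: T·s·Sv = (kg·s⁻²·A⁻¹) · s · (m²·s⁻²) = kg·m²·s⁻³·A⁻¹.
kg·m²·s⁻³·A⁻¹ is the base-SI form of the volt.

V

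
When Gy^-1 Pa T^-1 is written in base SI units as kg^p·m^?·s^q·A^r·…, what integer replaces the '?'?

-3

Gy = m²·s⁻².
So Gy⁻¹ = m⁻²·s².
Pa = kg·m⁻¹·s⁻².
T = kg·s⁻²·A⁻¹.
So T⁻¹ = kg⁻¹·s²·A.
Combining: Gy⁻¹·Pa·T⁻¹ = (m⁻²·s²) · (kg·m⁻¹·s⁻²) · (kg⁻¹·s²·A) = m⁻³·s²·A.
The exponent of m is -3.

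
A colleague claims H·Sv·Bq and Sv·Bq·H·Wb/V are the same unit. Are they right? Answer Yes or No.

Left side:
  H = Wb/A (inductance = flux per current),
      = kg·m²·s⁻²·A⁻².
  Sv = J/kg (equivalent dose = energy per mass),
      = m²·s⁻².
  Bq = 1/s = s⁻¹ (activity is decays per second).
  Combining: H·Sv·Bq = (kg·m²·s⁻²·A⁻²) · (m²·s⁻²) · s⁻¹ = kg·m⁴·s⁻⁵·A⁻².
Right side:
  Sv = m²·s⁻².
  Bq = s⁻¹.
  V = kg·m²·s⁻³·A⁻¹.
  So V⁻¹ = kg⁻¹·m⁻²·s³·A.
  H = kg·m²·s⁻²·A⁻².
  Wb = kg·m²·s⁻²·A⁻¹.
  Combining: Sv·Bq·V⁻¹·H·Wb = (m²·s⁻²) · s⁻¹ · (kg⁻¹·m⁻²·s³·A) · (kg·m²·s⁻²·A⁻²) · (kg·m²·s⁻²·A⁻¹) = kg·m⁴·s⁻⁴·A⁻².
Left is kg·m⁴·s⁻⁵·A⁻²; right is kg·m⁴·s⁻⁴·A⁻² — different.

No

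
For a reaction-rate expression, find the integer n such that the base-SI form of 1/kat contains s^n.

1

kat = mol/s = s⁻¹·mol (catalytic activity).
So kat⁻¹ = s·mol⁻¹.
The exponent of s is 1.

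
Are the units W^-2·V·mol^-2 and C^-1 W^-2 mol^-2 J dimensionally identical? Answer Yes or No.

Yes

Left side:
  W = J/s (power = energy per time),
      = kg·m²·s⁻³.
  So W⁻² = kg⁻²·m⁻⁴·s⁶.
  V = W/A (potential = power per current),
      = kg·m²·s⁻³·A⁻¹.
  Combining: W⁻²·V·mol⁻² = (kg⁻²·m⁻⁴·s⁶) · (kg·m²·s⁻³·A⁻¹) · mol⁻² = kg⁻¹·m⁻²·s³·A⁻¹·mol⁻².
Right side:
  C = A·s = s·A (charge = current × time).
  So C⁻¹ = s⁻¹·A⁻¹.
  W = J/s (power = energy per time),
      = kg·m²·s⁻³.
  So W⁻² = kg⁻²·m⁻⁴·s⁶.
  J = N·m (work = force × distance),
      = kg·m²·s⁻².
  Combining: C⁻¹·W⁻²·mol⁻²·J = (s⁻¹·A⁻¹) · (kg⁻²·m⁻⁴·s⁶) · mol⁻² · (kg·m²·s⁻²) = kg⁻¹·m⁻²·s³·A⁻¹·mol⁻².
Both reduce to kg⁻¹·m⁻²·s³·A⁻¹·mol⁻².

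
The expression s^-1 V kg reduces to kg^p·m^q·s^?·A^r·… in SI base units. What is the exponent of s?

V = W/A (potential = power per current),
    = kg·m²·s⁻³·A⁻¹.
Combining: s⁻¹·V·kg = s⁻¹ · (kg·m²·s⁻³·A⁻¹) · kg = kg²·m²·s⁻⁴·A⁻¹.
The exponent of s is -4.

-4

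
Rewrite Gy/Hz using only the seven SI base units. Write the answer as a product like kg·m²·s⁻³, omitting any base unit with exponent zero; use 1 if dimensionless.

Hz = s⁻¹.
So Hz⁻¹ = s.
Gy = m²·s⁻².
Combining: Hz⁻¹·Gy = s · (m²·s⁻²) = m²·s⁻¹.

m²·s⁻¹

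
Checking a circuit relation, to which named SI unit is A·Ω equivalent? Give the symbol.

Ω = V/A (resistance = voltage per current),
    = kg·m²·s⁻³·A⁻².
Combining: A·Ω = A · (kg·m²·s⁻³·A⁻²) = kg·m²·s⁻³·A⁻¹.
kg·m²·s⁻³·A⁻¹ is the base-SI form of the volt.

V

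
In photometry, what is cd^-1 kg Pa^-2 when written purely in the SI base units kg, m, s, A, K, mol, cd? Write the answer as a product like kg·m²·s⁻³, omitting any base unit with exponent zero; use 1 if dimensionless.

kg⁻¹·m²·s⁴·cd⁻¹

Pa = N/m² (pressure = force per area),
    = kg·m⁻¹·s⁻².
So Pa⁻² = kg⁻²·m²·s⁴.
Combining: cd⁻¹·kg·Pa⁻² = cd⁻¹ · kg · (kg⁻²·m²·s⁴) = kg⁻¹·m²·s⁴·cd⁻¹.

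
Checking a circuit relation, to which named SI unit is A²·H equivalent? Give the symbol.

J

H = kg·m²·s⁻²·A⁻².
Combining: A²·H = A² · (kg·m²·s⁻²·A⁻²) = kg·m²·s⁻².
kg·m²·s⁻² is the base-SI form of the joule.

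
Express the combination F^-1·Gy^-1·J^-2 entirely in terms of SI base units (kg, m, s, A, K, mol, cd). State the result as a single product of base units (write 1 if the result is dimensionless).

F = C/V (capacitance = charge per voltage),
    = A·s/(kg·m²·s⁻³·A⁻¹) (substituting C and V),
    = kg⁻¹·m⁻²·s⁴·A².
So F⁻¹ = kg·m²·s⁻⁴·A⁻².
Gy = J/kg (absorbed dose = energy per mass),
    = m²·s⁻².
So Gy⁻¹ = m⁻²·s².
J = N·m (work = force × distance),
    = kg·m²·s⁻².
So J⁻² = kg⁻²·m⁻⁴·s⁴.
Combining: F⁻¹·Gy⁻¹·J⁻² = (kg·m²·s⁻⁴·A⁻²) · (m⁻²·s²) · (kg⁻²·m⁻⁴·s⁴) = kg⁻¹·m⁻⁴·s²·A⁻².

kg⁻¹·m⁻⁴·s²·A⁻²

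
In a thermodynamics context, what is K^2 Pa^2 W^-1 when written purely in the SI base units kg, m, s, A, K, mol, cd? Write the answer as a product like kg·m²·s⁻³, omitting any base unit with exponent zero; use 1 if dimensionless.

Pa = kg·m⁻¹·s⁻².
So Pa² = kg²·m⁻²·s⁻⁴.
W = kg·m²·s⁻³.
So W⁻¹ = kg⁻¹·m⁻²·s³.
Combining: K²·Pa²·W⁻¹ = K² · (kg²·m⁻²·s⁻⁴) · (kg⁻¹·m⁻²·s³) = kg·m⁻⁴·s⁻¹·K².

kg·m⁻⁴·s⁻¹·K²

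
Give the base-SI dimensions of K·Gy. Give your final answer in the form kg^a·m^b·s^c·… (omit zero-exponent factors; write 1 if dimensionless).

m²·s⁻²·K

Gy = J/kg (absorbed dose = energy per mass),
    = m²·s⁻².
Combining: K·Gy = K · (m²·s⁻²) = m²·s⁻²·K.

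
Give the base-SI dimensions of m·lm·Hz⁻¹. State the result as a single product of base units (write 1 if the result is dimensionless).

lm = cd·sr = cd (luminous flux; sr is dimensionless).
Hz = 1/s = s⁻¹ (frequency is cycles per second).
So Hz⁻¹ = s.
Combining: m·lm·Hz⁻¹ = m · cd · s = m·s·cd.

m·s·cd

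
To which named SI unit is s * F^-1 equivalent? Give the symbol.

Ω

F = C/V (capacitance = charge per voltage),
    = A·s/(kg·m²·s⁻³·A⁻¹) (substituting C and V),
    = kg⁻¹·m⁻²·s⁴·A².
So F⁻¹ = kg·m²·s⁻⁴·A⁻².
Combining: s·F⁻¹ = s · (kg·m²·s⁻⁴·A⁻²) = kg·m²·s⁻³·A⁻².
kg·m²·s⁻³·A⁻² is the base-SI form of the ohm.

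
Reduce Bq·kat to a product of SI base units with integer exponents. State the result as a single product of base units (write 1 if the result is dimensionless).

s⁻²·mol

Bq = s⁻¹.
kat = s⁻¹·mol.
Combining: Bq·kat = s⁻¹ · (s⁻¹·mol) = s⁻²·mol.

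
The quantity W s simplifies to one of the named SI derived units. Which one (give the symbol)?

W = J/s (power = energy per time),
    = kg·m²·s⁻³.
Combining: W·s = (kg·m²·s⁻³) · s = kg·m²·s⁻².
kg·m²·s⁻² is the base-SI form of the joule.

J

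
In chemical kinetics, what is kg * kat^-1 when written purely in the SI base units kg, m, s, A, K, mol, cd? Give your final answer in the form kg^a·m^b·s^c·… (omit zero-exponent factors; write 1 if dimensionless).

kat = s⁻¹·mol.
So kat⁻¹ = s·mol⁻¹.
Combining: kg·kat⁻¹ = kg · (s·mol⁻¹) = kg·s·mol⁻¹.

kg·s·mol⁻¹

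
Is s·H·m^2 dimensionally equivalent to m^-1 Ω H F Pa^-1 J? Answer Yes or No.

Left side:
  H = Wb/A (inductance = flux per current),
      = kg·m²·s⁻²·A⁻².
  Combining: s·H·m² = s · (kg·m²·s⁻²·A⁻²) · m² = kg·m⁴·s⁻¹·A⁻².
Right side:
  Ω = kg·m²·s⁻³·A⁻².
  H = kg·m²·s⁻²·A⁻².
  F = kg⁻¹·m⁻²·s⁴·A².
  Pa = kg·m⁻¹·s⁻².
  So Pa⁻¹ = kg⁻¹·m·s².
  J = kg·m²·s⁻².
  Combining: m⁻¹·Ω·H·F·Pa⁻¹·J = m⁻¹ · (kg·m²·s⁻³·A⁻²) · (kg·m²·s⁻²·A⁻²) · (kg⁻¹·m⁻²·s⁴·A²) · (kg⁻¹·m·s²) · (kg·m²·s⁻²) = kg·m⁴·s⁻¹·A⁻².
Both reduce to kg·m⁴·s⁻¹·A⁻².

Yes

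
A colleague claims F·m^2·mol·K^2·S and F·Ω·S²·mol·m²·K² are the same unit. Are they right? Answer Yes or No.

Left side:
  F = C/V (capacitance = charge per voltage),
      = A·s/(kg·m²·s⁻³·A⁻¹) (substituting C and V),
      = kg⁻¹·m⁻²·s⁴·A².
  S = 1/Ω (conductance is reciprocal resistance),
      = kg⁻¹·m⁻²·s³·A².
  Combining: F·m²·mol·K²·S = (kg⁻¹·m⁻²·s⁴·A²) · m² · mol · K² · (kg⁻¹·m⁻²·s³·A²) = kg⁻²·m⁻²·s⁷·A⁴·K²·mol.
Right side:
  F = C/V (capacitance = charge per voltage),
      = A·s/(kg·m²·s⁻³·A⁻¹) (substituting C and V),
      = kg⁻¹·m⁻²·s⁴·A².
  Ω = V/A (resistance = voltage per current),
      = kg·m²·s⁻³·A⁻².
  S = 1/Ω (conductance is reciprocal resistance),
      = kg⁻¹·m⁻²·s³·A².
  So S² = kg⁻²·m⁻⁴·s⁶·A⁴.
  Combining: F·Ω·S²·mol·m²·K² = (kg⁻¹·m⁻²·s⁴·A²) · (kg·m²·s⁻³·A⁻²) · (kg⁻²·m⁻⁴·s⁶·A⁴) · mol · m² · K² = kg⁻²·m⁻²·s⁷·A⁴·K²·mol.
Both reduce to kg⁻²·m⁻²·s⁷·A⁴·K²·mol.

Yes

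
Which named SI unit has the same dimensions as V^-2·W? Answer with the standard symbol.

V = W/A (potential = power per current),
    = kg·m²·s⁻³·A⁻¹.
So V⁻² = kg⁻²·m⁻⁴·s⁶·A².
W = J/s (power = energy per time),
    = kg·m²·s⁻³.
Combining: V⁻²·W = (kg⁻²·m⁻⁴·s⁶·A²) · (kg·m²·s⁻³) = kg⁻¹·m⁻²·s³·A².
kg⁻¹·m⁻²·s³·A² is the base-SI form of the siemens.

S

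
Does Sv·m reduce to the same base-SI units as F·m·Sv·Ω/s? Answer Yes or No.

Left side:
  Sv = J/kg (equivalent dose = energy per mass),
      = m²·s⁻².
  Combining: Sv·m = (m²·s⁻²) · m = m³·s⁻².
Right side:
  F = kg⁻¹·m⁻²·s⁴·A².
  Sv = m²·s⁻².
  Ω = kg·m²·s⁻³·A⁻².
  Combining: F·m·Sv·Ω·s⁻¹ = (kg⁻¹·m⁻²·s⁴·A²) · m · (m²·s⁻²) · (kg·m²·s⁻³·A⁻²) · s⁻¹ = m³·s⁻².
Both reduce to m³·s⁻².

Yes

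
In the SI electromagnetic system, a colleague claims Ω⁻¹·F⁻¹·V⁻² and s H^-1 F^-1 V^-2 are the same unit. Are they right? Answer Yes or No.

Yes

Left side:
  Ω = V/A (resistance = voltage per current),
      = kg·m²·s⁻³·A⁻².
  So Ω⁻¹ = kg⁻¹·m⁻²·s³·A².
  F = C/V (capacitance = charge per voltage),
      = A·s/(kg·m²·s⁻³·A⁻¹) (substituting C and V),
      = kg⁻¹·m⁻²·s⁴·A².
  So F⁻¹ = kg·m²·s⁻⁴·A⁻².
  V = W/A (potential = power per current),
      = kg·m²·s⁻³·A⁻¹.
  So V⁻² = kg⁻²·m⁻⁴·s⁶·A².
  Combining: Ω⁻¹·F⁻¹·V⁻² = (kg⁻¹·m⁻²·s³·A²) · (kg·m²·s⁻⁴·A⁻²) · (kg⁻²·m⁻⁴·s⁶·A²) = kg⁻²·m⁻⁴·s⁵·A².
Right side:
  H = kg·m²·s⁻²·A⁻².
  So H⁻¹ = kg⁻¹·m⁻²·s²·A².
  F = kg⁻¹·m⁻²·s⁴·A².
  So F⁻¹ = kg·m²·s⁻⁴·A⁻².
  V = kg·m²·s⁻³·A⁻¹.
  So V⁻² = kg⁻²·m⁻⁴·s⁶·A².
  Combining: s·H⁻¹·F⁻¹·V⁻² = s · (kg⁻¹·m⁻²·s²·A²) · (kg·m²·s⁻⁴·A⁻²) · (kg⁻²·m⁻⁴·s⁶·A²) = kg⁻²·m⁻⁴·s⁵·A².
Both reduce to kg⁻²·m⁻⁴·s⁵·A².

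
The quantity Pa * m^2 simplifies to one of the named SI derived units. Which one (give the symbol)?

N

Pa = kg·m⁻¹·s⁻².
Combining: Pa·m² = (kg·m⁻¹·s⁻²) · m² = kg·m·s⁻².
kg·m·s⁻² is the base-SI form of the newton.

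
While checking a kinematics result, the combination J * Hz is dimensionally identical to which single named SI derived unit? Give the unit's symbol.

W

J = N·m (work = force × distance),
    = kg·m²·s⁻².
Hz = 1/s = s⁻¹ (frequency is cycles per second).
Combining: J·Hz = (kg·m²·s⁻²) · s⁻¹ = kg·m²·s⁻³.
kg·m²·s⁻³ is the base-SI form of the watt.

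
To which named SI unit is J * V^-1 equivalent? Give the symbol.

C

J = N·m (work = force × distance),
    = kg·m²·s⁻².
V = W/A (potential = power per current),
    = kg·m²·s⁻³·A⁻¹.
So V⁻¹ = kg⁻¹·m⁻²·s³·A.
Combining: J·V⁻¹ = (kg·m²·s⁻²) · (kg⁻¹·m⁻²·s³·A) = s·A.
s·A is the base-SI form of the coulomb.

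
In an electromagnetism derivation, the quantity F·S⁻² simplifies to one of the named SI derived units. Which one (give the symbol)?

H

F = kg⁻¹·m⁻²·s⁴·A².
S = kg⁻¹·m⁻²·s³·A².
So S⁻² = kg²·m⁴·s⁻⁶·A⁻⁴.
Combining: F·S⁻² = (kg⁻¹·m⁻²·s⁴·A²) · (kg²·m⁴·s⁻⁶·A⁻⁴) = kg·m²·s⁻²·A⁻².
kg·m²·s⁻²·A⁻² is the base-SI form of the henry.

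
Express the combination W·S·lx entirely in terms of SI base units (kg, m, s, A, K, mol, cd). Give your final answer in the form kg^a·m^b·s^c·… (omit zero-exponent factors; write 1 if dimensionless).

W = kg·m²·s⁻³.
S = kg⁻¹·m⁻²·s³·A².
lx = m⁻²·cd.
Combining: W·S·lx = (kg·m²·s⁻³) · (kg⁻¹·m⁻²·s³·A²) · (m⁻²·cd) = m⁻²·A²·cd.

m⁻²·A²·cd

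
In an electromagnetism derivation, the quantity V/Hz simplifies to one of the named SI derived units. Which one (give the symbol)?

Wb

Hz = 1/s = s⁻¹ (frequency is cycles per second).
So Hz⁻¹ = s.
V = W/A (potential = power per current),
    = kg·m²·s⁻³·A⁻¹.
Combining: Hz⁻¹·V = s · (kg·m²·s⁻³·A⁻¹) = kg·m²·s⁻²·A⁻¹.
kg·m²·s⁻²·A⁻¹ is the base-SI form of the weber.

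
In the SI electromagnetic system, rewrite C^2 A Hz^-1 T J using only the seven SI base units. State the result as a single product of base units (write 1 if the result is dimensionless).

kg²·m²·s⁻¹·A²

C = A·s = s·A (charge = current × time).
So C² = s²·A².
Hz = 1/s = s⁻¹ (frequency is cycles per second).
So Hz⁻¹ = s.
T = Wb/m² (flux density = flux per area),
    = kg·s⁻²·A⁻¹.
J = N·m (work = force × distance),
    = kg·m²·s⁻².
Combining: C²·A·Hz⁻¹·T·J = (s²·A²) · A · s · (kg·s⁻²·A⁻¹) · (kg·m²·s⁻²) = kg²·m²·s⁻¹·A².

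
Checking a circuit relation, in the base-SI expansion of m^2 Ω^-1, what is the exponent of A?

2

Ω = V/A (resistance = voltage per current),
    = kg·m²·s⁻³·A⁻².
So Ω⁻¹ = kg⁻¹·m⁻²·s³·A².
Combining: m²·Ω⁻¹ = m² · (kg⁻¹·m⁻²·s³·A²) = kg⁻¹·s³·A².
The exponent of A is 2.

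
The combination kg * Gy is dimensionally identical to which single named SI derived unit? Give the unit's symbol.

J

Gy = J/kg (absorbed dose = energy per mass),
    = m²·s⁻².
Combining: kg·Gy = kg · (m²·s⁻²) = kg·m²·s⁻².
kg·m²·s⁻² is the base-SI form of the joule.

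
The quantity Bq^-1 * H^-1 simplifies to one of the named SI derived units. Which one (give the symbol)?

S

Bq = s⁻¹.
So Bq⁻¹ = s.
H = kg·m²·s⁻²·A⁻².
So H⁻¹ = kg⁻¹·m⁻²·s²·A².
Combining: Bq⁻¹·H⁻¹ = s · (kg⁻¹·m⁻²·s²·A²) = kg⁻¹·m⁻²·s³·A².
kg⁻¹·m⁻²·s³·A² is the base-SI form of the siemens.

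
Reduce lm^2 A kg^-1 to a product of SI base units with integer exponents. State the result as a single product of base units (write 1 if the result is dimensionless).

lm = cd·sr = cd (luminous flux; sr is dimensionless).
So lm² = cd².
Combining: lm²·A·kg⁻¹ = cd² · A · kg⁻¹ = kg⁻¹·A·cd².

kg⁻¹·A·cd²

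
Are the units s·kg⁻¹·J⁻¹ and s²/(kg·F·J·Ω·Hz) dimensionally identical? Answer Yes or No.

No

Left side:
  J = kg·m²·s⁻².
  So J⁻¹ = kg⁻¹·m⁻²·s².
  Combining: s·kg⁻¹·J⁻¹ = s · kg⁻¹ · (kg⁻¹·m⁻²·s²) = kg⁻²·m⁻²·s³.
Right side:
  F = C/V (capacitance = charge per voltage),
      = A·s/(kg·m²·s⁻³·A⁻¹) (substituting C and V),
      = kg⁻¹·m⁻²·s⁴·A².
  So F⁻¹ = kg·m²·s⁻⁴·A⁻².
  J = N·m (work = force × distance),
      = kg·m²·s⁻².
  So J⁻¹ = kg⁻¹·m⁻²·s².
  Ω = V/A (resistance = voltage per current),
      = kg·m²·s⁻³·A⁻².
  So Ω⁻¹ = kg⁻¹·m⁻²·s³·A².
  Hz = 1/s = s⁻¹ (frequency is cycles per second).
  So Hz⁻¹ = s.
  Combining: kg⁻¹·s²·F⁻¹·J⁻¹·Ω⁻¹·Hz⁻¹ = kg⁻¹ · s² · (kg·m²·s⁻⁴·A⁻²) · (kg⁻¹·m⁻²·s²) · (kg⁻¹·m⁻²·s³·A²) · s = kg⁻²·m⁻²·s⁴.
Left is kg⁻²·m⁻²·s³; right is kg⁻²·m⁻²·s⁴ — different.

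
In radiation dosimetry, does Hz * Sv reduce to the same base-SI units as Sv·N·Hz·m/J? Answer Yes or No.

Left side:
  Hz = s⁻¹.
  Sv = m²·s⁻².
  Combining: Hz·Sv = s⁻¹ · (m²·s⁻²) = m²·s⁻³.
Right side:
  Sv = m²·s⁻².
  N = kg·m·s⁻².
  Hz = s⁻¹.
  J = kg·m²·s⁻².
  So J⁻¹ = kg⁻¹·m⁻²·s².
  Combining: Sv·N·Hz·J⁻¹·m = (m²·s⁻²) · (kg·m·s⁻²) · s⁻¹ · (kg⁻¹·m⁻²·s²) · m = m²·s⁻³.
Both reduce to m²·s⁻³.

Yes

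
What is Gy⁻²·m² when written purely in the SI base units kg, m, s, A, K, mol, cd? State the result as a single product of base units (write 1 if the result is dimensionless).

m⁻²·s⁴

Gy = J/kg (absorbed dose = energy per mass),
    = m²·s⁻².
So Gy⁻² = m⁻⁴·s⁴.
Combining: Gy⁻²·m² = (m⁻⁴·s⁴) · m² = m⁻²·s⁴.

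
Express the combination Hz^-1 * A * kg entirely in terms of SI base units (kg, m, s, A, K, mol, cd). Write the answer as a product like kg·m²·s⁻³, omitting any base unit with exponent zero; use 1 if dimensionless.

kg·s·A

Hz = 1/s = s⁻¹ (frequency is cycles per second).
So Hz⁻¹ = s.
Combining: Hz⁻¹·A·kg = s · A · kg = kg·s·A.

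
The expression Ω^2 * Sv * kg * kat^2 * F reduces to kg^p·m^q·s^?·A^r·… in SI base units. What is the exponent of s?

-6

Ω = V/A (resistance = voltage per current),
    = kg·m²·s⁻³·A⁻².
So Ω² = kg²·m⁴·s⁻⁶·A⁻⁴.
Sv = J/kg (equivalent dose = energy per mass),
    = m²·s⁻².
kat = mol/s = s⁻¹·mol (catalytic activity).
So kat² = s⁻²·mol².
F = C/V (capacitance = charge per voltage),
    = A·s/(kg·m²·s⁻³·A⁻¹) (substituting C and V),
    = kg⁻¹·m⁻²·s⁴·A².
Combining: Ω²·Sv·kg·kat²·F = (kg²·m⁴·s⁻⁶·A⁻⁴) · (m²·s⁻²) · kg · (s⁻²·mol²) · (kg⁻¹·m⁻²·s⁴·A²) = kg²·m⁴·s⁻⁶·A⁻²·mol².
The exponent of s is -6.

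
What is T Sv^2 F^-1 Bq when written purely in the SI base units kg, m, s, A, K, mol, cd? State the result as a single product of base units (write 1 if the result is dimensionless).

kg²·m⁶·s⁻¹¹·A⁻³

T = Wb/m² (flux density = flux per area),
    = kg·s⁻²·A⁻¹.
Sv = J/kg (equivalent dose = energy per mass),
    = m²·s⁻².
So Sv² = m⁴·s⁻⁴.
F = C/V (capacitance = charge per voltage),
    = A·s/(kg·m²·s⁻³·A⁻¹) (substituting C and V),
    = kg⁻¹·m⁻²·s⁴·A².
So F⁻¹ = kg·m²·s⁻⁴·A⁻².
Bq = 1/s = s⁻¹ (activity is decays per second).
Combining: T·Sv²·F⁻¹·Bq = (kg·s⁻²·A⁻¹) · (m⁴·s⁻⁴) · (kg·m²·s⁻⁴·A⁻²) · s⁻¹ = kg²·m⁶·s⁻¹¹·A⁻³.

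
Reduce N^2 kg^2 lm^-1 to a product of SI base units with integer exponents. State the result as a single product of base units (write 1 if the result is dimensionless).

N = kg·m·s⁻².
So N² = kg²·m²·s⁻⁴.
lm = cd.
So lm⁻¹ = cd⁻¹.
Combining: N²·kg²·lm⁻¹ = (kg²·m²·s⁻⁴) · kg² · cd⁻¹ = kg⁴·m²·s⁻⁴·cd⁻¹.

kg⁴·m²·s⁻⁴·cd⁻¹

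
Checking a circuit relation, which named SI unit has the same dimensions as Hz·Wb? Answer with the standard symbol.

V

Hz = 1/s = s⁻¹ (frequency is cycles per second).
Wb = V·s (flux: a volt is a weber per second),
    = kg·m²·s⁻²·A⁻¹.
Combining: Hz·Wb = s⁻¹ · (kg·m²·s⁻²·A⁻¹) = kg·m²·s⁻³·A⁻¹.
kg·m²·s⁻³·A⁻¹ is the base-SI form of the volt.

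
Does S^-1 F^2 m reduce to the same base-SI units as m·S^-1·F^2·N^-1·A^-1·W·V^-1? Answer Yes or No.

No

Left side:
  S = 1/Ω (conductance is reciprocal resistance),
      = kg⁻¹·m⁻²·s³·A².
  So S⁻¹ = kg·m²·s⁻³·A⁻².
  F = C/V (capacitance = charge per voltage),
      = A·s/(kg·m²·s⁻³·A⁻¹) (substituting C and V),
      = kg⁻¹·m⁻²·s⁴·A².
  So F² = kg⁻²·m⁻⁴·s⁸·A⁴.
  Combining: S⁻¹·F²·m = (kg·m²·s⁻³·A⁻²) · (kg⁻²·m⁻⁴·s⁸·A⁴) · m = kg⁻¹·m⁻¹·s⁵·A².
Right side:
  S = 1/Ω (conductance is reciprocal resistance),
      = kg⁻¹·m⁻²·s³·A².
  So S⁻¹ = kg·m²·s⁻³·A⁻².
  F = C/V (capacitance = charge per voltage),
      = A·s/(kg·m²·s⁻³·A⁻¹) (substituting C and V),
      = kg⁻¹·m⁻²·s⁴·A².
  So F² = kg⁻²·m⁻⁴·s⁸·A⁴.
  N = kg·m/s² = kg·m·s⁻² (force = mass × acceleration).
  So N⁻¹ = kg⁻¹·m⁻¹·s².
  W = J/s (power = energy per time),
      = kg·m²·s⁻³.
  V = W/A (potential = power per current),
      = kg·m²·s⁻³·A⁻¹.
  So V⁻¹ = kg⁻¹·m⁻²·s³·A.
  Combining: m·S⁻¹·F²·N⁻¹·A⁻¹·W·V⁻¹ = m · (kg·m²·s⁻³·A⁻²) · (kg⁻²·m⁻⁴·s⁸·A⁴) · (kg⁻¹·m⁻¹·s²) · A⁻¹ · (kg·m²·s⁻³) · (kg⁻¹·m⁻²·s³·A) = kg⁻²·m⁻²·s⁷·A².
Left is kg⁻¹·m⁻¹·s⁵·A²; right is kg⁻²·m⁻²·s⁷·A² — different.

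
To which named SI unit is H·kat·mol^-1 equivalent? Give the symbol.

H = kg·m²·s⁻²·A⁻².
kat = s⁻¹·mol.
Combining: H·kat·mol⁻¹ = (kg·m²·s⁻²·A⁻²) · (s⁻¹·mol) · mol⁻¹ = kg·m²·s⁻³·A⁻².
kg·m²·s⁻³·A⁻² is the base-SI form of the ohm.

Ω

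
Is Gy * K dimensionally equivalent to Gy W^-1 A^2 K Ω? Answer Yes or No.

Left side:
  Gy = m²·s⁻².
  Combining: Gy·K = (m²·s⁻²) · K = m²·s⁻²·K.
Right side:
  Gy = J/kg (absorbed dose = energy per mass),
      = m²·s⁻².
  W = J/s (power = energy per time),
      = kg·m²·s⁻³.
  So W⁻¹ = kg⁻¹·m⁻²·s³.
  Ω = V/A (resistance = voltage per current),
      = kg·m²·s⁻³·A⁻².
  Combining: Gy·W⁻¹·A²·K·Ω = (m²·s⁻²) · (kg⁻¹·m⁻²·s³) · A² · K · (kg·m²·s⁻³·A⁻²) = m²·s⁻²·K.
Both reduce to m²·s⁻²·K.

Yes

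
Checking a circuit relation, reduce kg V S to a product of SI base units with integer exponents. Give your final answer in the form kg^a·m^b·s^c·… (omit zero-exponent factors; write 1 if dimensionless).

kg·A

V = W/A (potential = power per current),
    = kg·m²·s⁻³·A⁻¹.
S = 1/Ω (conductance is reciprocal resistance),
    = kg⁻¹·m⁻²·s³·A².
Combining: kg·V·S = kg · (kg·m²·s⁻³·A⁻¹) · (kg⁻¹·m⁻²·s³·A²) = kg·A.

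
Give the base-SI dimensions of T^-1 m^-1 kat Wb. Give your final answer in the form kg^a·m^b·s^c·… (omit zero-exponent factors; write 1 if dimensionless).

m·s⁻¹·mol

T = Wb/m² (flux density = flux per area),
    = kg·s⁻²·A⁻¹.
So T⁻¹ = kg⁻¹·s²·A.
kat = mol/s = s⁻¹·mol (catalytic activity).
Wb = V·s (flux: a volt is a weber per second),
    = kg·m²·s⁻²·A⁻¹.
Combining: T⁻¹·m⁻¹·kat·Wb = (kg⁻¹·s²·A) · m⁻¹ · (s⁻¹·mol) · (kg·m²·s⁻²·A⁻¹) = m·s⁻¹·mol.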